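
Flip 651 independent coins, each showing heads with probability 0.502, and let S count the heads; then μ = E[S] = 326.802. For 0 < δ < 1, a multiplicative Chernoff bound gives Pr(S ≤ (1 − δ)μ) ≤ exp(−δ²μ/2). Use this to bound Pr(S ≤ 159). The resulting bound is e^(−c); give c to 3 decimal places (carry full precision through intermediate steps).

43.080

Write 159 = (1 − δ)μ, so δ = 1 − 159/326.802 = 0.5134669…
Then the exponent is δ²μ/2 = (μ − 159)²/(2μ) = 43.080384.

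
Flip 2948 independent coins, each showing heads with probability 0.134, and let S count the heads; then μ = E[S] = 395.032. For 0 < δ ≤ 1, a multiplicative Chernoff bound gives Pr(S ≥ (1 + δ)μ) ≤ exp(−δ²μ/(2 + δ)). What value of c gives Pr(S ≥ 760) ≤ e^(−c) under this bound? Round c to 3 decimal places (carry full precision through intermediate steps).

115.323

Write 760 = (1 + δ)μ, so δ = 760/395.032 − 1 = 0.9238948…
Then the exponent is δ²μ/(2 + δ) = (760 − μ)² / (μ·(2 + δ)) = 115.322901.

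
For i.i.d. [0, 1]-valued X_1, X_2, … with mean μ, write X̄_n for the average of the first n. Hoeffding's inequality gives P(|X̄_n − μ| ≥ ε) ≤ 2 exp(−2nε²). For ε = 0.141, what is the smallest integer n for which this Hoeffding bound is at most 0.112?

Require 2·exp(−2nε²) ≤ 0.112, i.e. 2nε² ≥ ln(2/0.112) = 2.882404.
So n ≥ 2.882404 / (2·0.141²) = 72.491.
The smallest integer n is 73.

73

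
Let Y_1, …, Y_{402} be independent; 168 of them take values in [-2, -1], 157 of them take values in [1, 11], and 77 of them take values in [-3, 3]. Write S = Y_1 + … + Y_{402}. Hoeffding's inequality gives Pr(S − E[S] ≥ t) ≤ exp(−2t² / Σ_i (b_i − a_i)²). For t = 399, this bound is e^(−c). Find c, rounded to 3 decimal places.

17.082

Σ(b_i − a_i)² = 168·1² + 157·10² + 77·6² = 18640.
c = 2t² / 18640 = 2·399² / 18640 = 17.0817.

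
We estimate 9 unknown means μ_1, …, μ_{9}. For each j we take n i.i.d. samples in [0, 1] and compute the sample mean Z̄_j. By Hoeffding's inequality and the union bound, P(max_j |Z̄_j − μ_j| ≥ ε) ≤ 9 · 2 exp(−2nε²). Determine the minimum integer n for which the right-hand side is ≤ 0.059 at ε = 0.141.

144

Need 2·9·exp(−2nε²) ≤ 0.059, i.e. exp(−2nε²) ≤ 0.059/18.
So 2nε² ≥ ln(18/0.059) = 5.720590.
Hence n ≥ 5.720590/(2·0.141²) = 143.871.
The smallest integer n is 144.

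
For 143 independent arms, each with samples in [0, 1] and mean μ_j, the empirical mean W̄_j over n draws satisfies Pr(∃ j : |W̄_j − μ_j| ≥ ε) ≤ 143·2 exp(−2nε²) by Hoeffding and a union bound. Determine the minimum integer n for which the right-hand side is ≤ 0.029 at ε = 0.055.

Need 2·143·exp(−2nε²) ≤ 0.029, i.e. exp(−2nε²) ≤ 0.029/286.
So 2nε² ≥ ln(286/0.029) = 9.196451.
Hence n ≥ 9.196451/(2·0.055²) = 1520.075.
The smallest integer n is 1521.

1521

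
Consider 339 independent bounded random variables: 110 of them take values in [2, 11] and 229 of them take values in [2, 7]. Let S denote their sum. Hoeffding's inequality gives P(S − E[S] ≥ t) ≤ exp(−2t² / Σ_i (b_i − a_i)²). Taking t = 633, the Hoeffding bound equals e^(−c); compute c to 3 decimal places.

54.758

Σ(b_i − a_i)² = 110·9² + 229·5² = 14635.
c = 2t² / 14635 = 2·633² / 14635 = 54.7576.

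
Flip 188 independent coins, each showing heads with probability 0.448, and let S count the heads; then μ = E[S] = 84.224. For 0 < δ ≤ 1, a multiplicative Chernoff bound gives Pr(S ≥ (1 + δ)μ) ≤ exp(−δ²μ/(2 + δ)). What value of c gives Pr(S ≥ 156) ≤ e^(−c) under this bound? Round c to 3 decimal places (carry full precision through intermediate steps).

Write 156 = (1 + δ)μ, so δ = 156/84.224 − 1 = 0.8522036…
Then the exponent is δ²μ/(2 + δ) = (156 − μ)² / (μ·(2 + δ)) = 21.445793.

21.446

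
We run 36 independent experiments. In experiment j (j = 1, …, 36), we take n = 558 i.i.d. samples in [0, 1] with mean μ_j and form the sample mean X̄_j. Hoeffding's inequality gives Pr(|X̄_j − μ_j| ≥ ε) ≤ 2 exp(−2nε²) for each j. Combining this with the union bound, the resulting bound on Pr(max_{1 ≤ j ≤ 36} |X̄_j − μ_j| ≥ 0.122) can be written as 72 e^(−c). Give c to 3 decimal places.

16.611

Union bound over the 36 events: Pr(max_{1 ≤ j ≤ 36} |X̄_j − μ_j| ≥ 0.122) ≤ 36·2·exp(−2nε²) = 72 exp(−2·558·0.122²).
So c = 2·558·0.122² = 16.6105.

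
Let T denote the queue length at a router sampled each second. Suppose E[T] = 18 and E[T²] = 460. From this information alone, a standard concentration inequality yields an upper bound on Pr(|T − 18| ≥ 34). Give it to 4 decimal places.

0.1176

The first two moments determine the variance, so Chebyshev's inequality is the sharpest standard bound available.
Var(T) = E[T²] − (E[T])² = 460 − 324 = 136.
Chebyshev's inequality: Pr(|T − μ| ≥ t) ≤ Var(T)/t² = 136/1156 = 0.1176.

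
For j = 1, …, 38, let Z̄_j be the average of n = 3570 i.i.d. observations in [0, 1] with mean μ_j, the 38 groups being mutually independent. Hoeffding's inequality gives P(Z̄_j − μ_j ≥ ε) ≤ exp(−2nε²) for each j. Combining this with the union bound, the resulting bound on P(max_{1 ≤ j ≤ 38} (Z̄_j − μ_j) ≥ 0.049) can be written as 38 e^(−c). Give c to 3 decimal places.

17.143

Union bound over the 38 events: P(max_{1 ≤ j ≤ 38} (Z̄_j − μ_j) ≥ 0.049) ≤ 38·exp(−2nε²) = 38 exp(−2·3570·0.049²).
So c = 2·3570·0.049² = 17.1431.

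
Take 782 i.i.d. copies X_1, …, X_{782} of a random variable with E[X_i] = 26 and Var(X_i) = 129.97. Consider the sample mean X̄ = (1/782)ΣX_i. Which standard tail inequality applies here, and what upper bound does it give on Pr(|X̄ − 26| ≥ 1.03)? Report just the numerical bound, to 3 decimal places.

With mean and variance of each term known, Chebyshev's inequality bounds the deviation of the sum (or sample mean).
Var(X̄) = Var(X_i)/n = 129.97/782 = 0.1662.
Chebyshev: Pr(|X̄ − 26| ≥ 1.03) ≤ Var(X̄)/(1.03)² = 129.97/(782·1.03²) = 0.1567.

0.157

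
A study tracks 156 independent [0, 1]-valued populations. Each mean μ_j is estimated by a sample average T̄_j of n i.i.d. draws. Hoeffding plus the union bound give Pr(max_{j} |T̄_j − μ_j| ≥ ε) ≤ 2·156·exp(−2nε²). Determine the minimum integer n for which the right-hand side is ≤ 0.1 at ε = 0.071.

799

Need 2·156·exp(−2nε²) ≤ 0.1, i.e. exp(−2nε²) ≤ 0.1/312.
So 2nε² ≥ ln(312/0.1) = 8.045588.
Hence n ≥ 8.045588/(2·0.071²) = 798.015.
The smallest integer n is 799.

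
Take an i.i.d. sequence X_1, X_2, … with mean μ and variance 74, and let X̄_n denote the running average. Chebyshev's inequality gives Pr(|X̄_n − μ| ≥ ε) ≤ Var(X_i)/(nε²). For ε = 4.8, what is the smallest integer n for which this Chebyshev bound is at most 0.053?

Require 74/(n·4.8²) ≤ 0.053, i.e. n ≥ 74/(0.053·4.8²) = 60.600.
The smallest integer n is 61.

61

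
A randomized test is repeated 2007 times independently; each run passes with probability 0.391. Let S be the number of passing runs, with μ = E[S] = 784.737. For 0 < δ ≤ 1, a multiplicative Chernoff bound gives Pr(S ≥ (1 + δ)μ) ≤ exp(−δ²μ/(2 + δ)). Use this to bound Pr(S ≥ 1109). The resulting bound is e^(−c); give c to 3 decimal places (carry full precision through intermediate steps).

55.523

Write 1109 = (1 + δ)μ, so δ = 1109/784.737 − 1 = 0.4132123…
Then the exponent is δ²μ/(2 + δ) = (1109 − μ)² / (μ·(2 + δ)) = 55.523282.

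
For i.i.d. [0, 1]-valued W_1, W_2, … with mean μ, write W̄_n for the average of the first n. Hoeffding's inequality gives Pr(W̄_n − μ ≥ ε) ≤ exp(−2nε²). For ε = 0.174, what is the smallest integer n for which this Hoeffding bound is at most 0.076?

43

Require exp(−2nε²) ≤ 0.076, i.e. 2nε² ≥ ln(1/0.076) = 2.577022.
So n ≥ 2.577022 / (2·0.174²) = 42.559.
The smallest integer n is 43.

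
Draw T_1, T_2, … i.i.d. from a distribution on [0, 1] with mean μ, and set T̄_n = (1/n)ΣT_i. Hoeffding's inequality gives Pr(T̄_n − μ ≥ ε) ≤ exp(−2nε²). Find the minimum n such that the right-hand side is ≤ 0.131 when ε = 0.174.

Require exp(−2nε²) ≤ 0.131, i.e. 2nε² ≥ ln(1/0.131) = 2.032558.
So n ≥ 2.032558 / (2·0.174²) = 33.567.
The smallest integer n is 34.

34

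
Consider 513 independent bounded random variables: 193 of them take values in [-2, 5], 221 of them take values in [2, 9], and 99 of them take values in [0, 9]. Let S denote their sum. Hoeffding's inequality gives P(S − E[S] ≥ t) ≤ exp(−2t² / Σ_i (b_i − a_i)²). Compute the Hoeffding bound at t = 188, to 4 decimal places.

Σ(b_i − a_i)² = 193·7² + 221·7² + 99·9² = 28305.
Exponent = 2·188² / 28305 = 2.49737.
Bound = exp(−2.49737) = 0.08230.

0.0823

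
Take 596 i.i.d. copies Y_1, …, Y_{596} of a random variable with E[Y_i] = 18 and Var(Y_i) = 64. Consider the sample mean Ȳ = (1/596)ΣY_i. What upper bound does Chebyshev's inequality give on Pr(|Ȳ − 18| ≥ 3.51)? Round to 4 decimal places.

0.0087

Var(Ȳ) = Var(Y_i)/n = 64/596 = 0.10738.
Chebyshev: Pr(|Ȳ − 18| ≥ 3.51) ≤ Var(Ȳ)/(3.51)² = 64/(596·3.51²) = 0.0087.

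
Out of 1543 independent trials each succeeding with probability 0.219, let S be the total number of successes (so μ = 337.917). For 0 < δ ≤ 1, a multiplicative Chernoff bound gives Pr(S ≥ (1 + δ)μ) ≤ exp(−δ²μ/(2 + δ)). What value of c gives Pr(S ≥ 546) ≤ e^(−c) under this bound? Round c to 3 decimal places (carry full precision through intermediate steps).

Write 546 = (1 + δ)μ, so δ = 546/337.917 − 1 = 0.6157814…
Then the exponent is δ²μ/(2 + δ) = (546 − μ)² / (μ·(2 + δ)) = 48.984842.

48.985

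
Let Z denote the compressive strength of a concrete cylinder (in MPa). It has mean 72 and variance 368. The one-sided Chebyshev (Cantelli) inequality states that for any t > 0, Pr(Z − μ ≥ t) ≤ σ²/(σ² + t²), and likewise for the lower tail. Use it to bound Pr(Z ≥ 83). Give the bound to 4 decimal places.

Here σ² = 368 and t = 11, so σ² + t² = 489.
Cantelli's bound: 368/489 = 0.7526.

0.7526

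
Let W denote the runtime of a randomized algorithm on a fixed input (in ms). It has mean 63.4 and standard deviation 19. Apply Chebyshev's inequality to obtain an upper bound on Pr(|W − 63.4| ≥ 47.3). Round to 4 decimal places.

0.1614

Chebyshev: Pr(|W − μ| ≥ t) ≤ Var(W)/t².
Var(W) = σ² = 19² = 361.
Bound = 361 / 2237.29 = 0.1614.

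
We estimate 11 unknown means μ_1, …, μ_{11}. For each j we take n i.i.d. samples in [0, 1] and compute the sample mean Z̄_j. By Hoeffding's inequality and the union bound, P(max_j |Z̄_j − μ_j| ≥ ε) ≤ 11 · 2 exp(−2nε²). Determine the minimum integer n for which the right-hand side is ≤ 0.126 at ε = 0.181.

Need 2·11·exp(−2nε²) ≤ 0.126, i.e. exp(−2nε²) ≤ 0.126/22.
So 2nε² ≥ ln(22/0.126) = 5.162516.
Hence n ≥ 5.162516/(2·0.181²) = 78.791.
The smallest integer n is 79.

79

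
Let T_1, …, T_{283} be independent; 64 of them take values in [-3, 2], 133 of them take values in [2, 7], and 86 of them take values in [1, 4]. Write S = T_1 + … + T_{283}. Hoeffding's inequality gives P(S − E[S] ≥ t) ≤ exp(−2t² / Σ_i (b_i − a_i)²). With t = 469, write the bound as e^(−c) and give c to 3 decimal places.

Σ(b_i − a_i)² = 64·5² + 133·5² + 86·3² = 5699.
c = 2t² / 5699 = 2·469² / 5699 = 77.1928.

77.193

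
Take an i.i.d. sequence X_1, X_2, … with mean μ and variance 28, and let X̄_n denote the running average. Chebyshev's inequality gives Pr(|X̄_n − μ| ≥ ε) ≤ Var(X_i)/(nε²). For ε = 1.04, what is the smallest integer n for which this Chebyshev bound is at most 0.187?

139

Require 28/(n·1.04²) ≤ 0.187, i.e. n ≥ 28/(0.187·1.04²) = 138.436.
The smallest integer n is 139.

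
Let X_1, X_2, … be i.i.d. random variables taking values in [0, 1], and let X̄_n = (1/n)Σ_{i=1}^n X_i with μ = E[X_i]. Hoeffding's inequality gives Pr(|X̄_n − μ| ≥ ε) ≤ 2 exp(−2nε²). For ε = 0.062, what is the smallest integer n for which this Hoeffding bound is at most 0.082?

Require 2·exp(−2nε²) ≤ 0.082, i.e. 2nε² ≥ ln(2/0.082) = 3.194183.
So n ≥ 3.194183 / (2·0.062²) = 415.476.
The smallest integer n is 416.

416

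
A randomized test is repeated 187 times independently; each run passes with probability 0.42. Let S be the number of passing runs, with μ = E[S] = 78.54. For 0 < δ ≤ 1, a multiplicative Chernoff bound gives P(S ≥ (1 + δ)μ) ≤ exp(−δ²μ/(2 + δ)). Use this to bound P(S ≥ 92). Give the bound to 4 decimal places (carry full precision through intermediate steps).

0.3456

Write 92 = (1 + δ)μ, so δ = 92/78.54 − 1 = 0.1713776…
Then the exponent is δ²μ/(2 + δ) = (92 − μ)² / (μ·(2 + δ)) = 1.062341.
Bound = exp(−1.062341) = 0.34565.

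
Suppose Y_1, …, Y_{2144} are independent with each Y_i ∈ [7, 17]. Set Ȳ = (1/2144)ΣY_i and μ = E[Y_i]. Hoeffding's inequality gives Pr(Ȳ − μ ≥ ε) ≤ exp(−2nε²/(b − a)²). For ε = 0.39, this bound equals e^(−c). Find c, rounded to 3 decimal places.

c = 2nε²/(b − a)² = 2·2144·0.39² / 10² = 6.5220.

6.522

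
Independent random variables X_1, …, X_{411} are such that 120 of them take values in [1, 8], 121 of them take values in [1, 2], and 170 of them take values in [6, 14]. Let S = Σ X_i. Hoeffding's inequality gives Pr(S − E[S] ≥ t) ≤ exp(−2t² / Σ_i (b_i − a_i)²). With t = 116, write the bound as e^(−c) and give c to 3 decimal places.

Σ(b_i − a_i)² = 120·7² + 121·1² + 170·8² = 16881.
c = 2t² / 16881 = 2·116² / 16881 = 1.5942.

1.594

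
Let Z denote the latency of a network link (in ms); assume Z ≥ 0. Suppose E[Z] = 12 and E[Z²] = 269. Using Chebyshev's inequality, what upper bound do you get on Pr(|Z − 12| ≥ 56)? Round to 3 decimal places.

Var(Z) = E[Z²] − (E[Z])² = 269 − 144 = 125.
Chebyshev's inequality: Pr(|Z − μ| ≥ t) ≤ Var(Z)/t² = 125/3136 = 0.0399.

0.040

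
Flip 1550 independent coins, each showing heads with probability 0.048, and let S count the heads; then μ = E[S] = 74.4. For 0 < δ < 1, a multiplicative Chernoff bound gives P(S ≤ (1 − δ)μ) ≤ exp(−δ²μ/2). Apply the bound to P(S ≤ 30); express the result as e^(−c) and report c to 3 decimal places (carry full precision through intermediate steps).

13.248

Write 30 = (1 − δ)μ, so δ = 1 − 30/74.4 = 0.5967742…
Then the exponent is δ²μ/2 = (μ − 30)²/(2μ) = 13.248387.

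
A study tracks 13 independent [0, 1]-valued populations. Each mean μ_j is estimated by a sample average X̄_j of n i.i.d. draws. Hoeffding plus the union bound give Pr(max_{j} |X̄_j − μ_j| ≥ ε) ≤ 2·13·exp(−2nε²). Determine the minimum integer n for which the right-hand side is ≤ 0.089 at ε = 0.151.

Need 2·13·exp(−2nε²) ≤ 0.089, i.e. exp(−2nε²) ≤ 0.089/26.
So 2nε² ≥ ln(26/0.089) = 5.677215.
Hence n ≥ 5.677215/(2·0.151²) = 124.495.
The smallest integer n is 125.

125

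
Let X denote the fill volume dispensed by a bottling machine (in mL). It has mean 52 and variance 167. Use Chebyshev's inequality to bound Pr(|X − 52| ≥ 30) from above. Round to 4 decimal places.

0.1856

Chebyshev: Pr(|X − μ| ≥ t) ≤ Var(X)/t².
Bound = 167 / 900 = 0.1856.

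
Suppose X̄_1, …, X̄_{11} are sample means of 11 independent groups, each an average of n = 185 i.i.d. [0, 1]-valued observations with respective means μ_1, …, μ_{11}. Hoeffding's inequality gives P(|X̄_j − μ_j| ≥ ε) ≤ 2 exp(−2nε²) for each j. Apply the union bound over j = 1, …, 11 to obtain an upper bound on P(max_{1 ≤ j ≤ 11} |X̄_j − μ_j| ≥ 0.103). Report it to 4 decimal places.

0.4342

Per-experiment Hoeffding bound: 2·exp(−2·185·0.103²) = 2·exp(−3.92533) = 0.039471.
Union bound over 11 events: 11·0.039471 = 0.43418.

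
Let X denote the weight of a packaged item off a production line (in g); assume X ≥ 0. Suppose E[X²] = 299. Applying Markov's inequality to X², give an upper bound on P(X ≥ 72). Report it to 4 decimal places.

Since X ≥ 0, the event {X ≥ 72} is the same as {X² ≥ 5184}.
Markov's inequality applied to X² gives P(X² ≥ 5184) ≤ E[X²]/5184 = 299/5184 = 0.0577.

0.0577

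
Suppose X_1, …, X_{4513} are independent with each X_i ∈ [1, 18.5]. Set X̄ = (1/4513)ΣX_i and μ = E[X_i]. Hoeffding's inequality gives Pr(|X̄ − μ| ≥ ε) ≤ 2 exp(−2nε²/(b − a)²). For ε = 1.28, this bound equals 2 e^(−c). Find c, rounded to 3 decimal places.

c = 2nε²/(b − a)² = 2·4513·1.28² / 17.5² = 48.2880.

48.288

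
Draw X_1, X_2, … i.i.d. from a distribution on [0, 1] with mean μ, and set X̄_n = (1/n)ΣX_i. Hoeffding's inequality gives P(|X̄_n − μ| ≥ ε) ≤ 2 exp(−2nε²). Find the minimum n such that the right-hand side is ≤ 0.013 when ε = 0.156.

104

Require 2·exp(−2nε²) ≤ 0.013, i.e. 2nε² ≥ ln(2/0.013) = 5.035953.
So n ≥ 5.035953 / (2·0.156²) = 103.467.
The smallest integer n is 104.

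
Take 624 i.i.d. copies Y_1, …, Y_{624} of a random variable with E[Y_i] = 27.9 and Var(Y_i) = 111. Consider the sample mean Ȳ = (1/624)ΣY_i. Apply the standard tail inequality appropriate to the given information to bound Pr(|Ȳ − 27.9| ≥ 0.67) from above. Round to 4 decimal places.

0.3963

With mean and variance of each term known, Chebyshev's inequality bounds the deviation of the sum (or sample mean).
Var(Ȳ) = Var(Y_i)/n = 111/624 = 0.17788.
Chebyshev: Pr(|Ȳ − 27.9| ≥ 0.67) ≤ Var(Ȳ)/(0.67)² = 111/(624·0.67²) = 0.3963.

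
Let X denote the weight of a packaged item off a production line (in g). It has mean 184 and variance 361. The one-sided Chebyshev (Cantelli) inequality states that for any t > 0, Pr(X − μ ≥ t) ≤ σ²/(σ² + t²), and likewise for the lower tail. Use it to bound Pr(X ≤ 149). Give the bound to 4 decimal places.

Here σ² = 361 and t = 35, so σ² + t² = 1586.
Cantelli's bound: 361/1586 = 0.2276.

0.2276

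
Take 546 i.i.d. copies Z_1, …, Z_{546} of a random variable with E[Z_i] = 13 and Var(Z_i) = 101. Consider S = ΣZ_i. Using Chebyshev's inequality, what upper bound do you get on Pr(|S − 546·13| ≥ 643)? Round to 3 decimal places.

0.133

Var(S) = n·Var(Z_i) = 546·101 = 55146.
Chebyshev: Pr(|S − 546·13| ≥ 643) ≤ Var(S)/643² = 55146/413449 = 0.1334.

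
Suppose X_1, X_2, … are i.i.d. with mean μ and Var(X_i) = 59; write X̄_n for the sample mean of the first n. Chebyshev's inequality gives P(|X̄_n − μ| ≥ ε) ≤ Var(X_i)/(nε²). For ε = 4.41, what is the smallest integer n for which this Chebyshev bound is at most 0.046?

Require 59/(n·4.41²) ≤ 0.046, i.e. n ≥ 59/(0.046·4.41²) = 65.950.
The smallest integer n is 66.

66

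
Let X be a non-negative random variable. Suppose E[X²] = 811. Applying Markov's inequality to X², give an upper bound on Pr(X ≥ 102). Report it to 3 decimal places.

Since X ≥ 0, the event {X ≥ 102} is the same as {X² ≥ 10404}.
Markov's inequality applied to X² gives Pr(X² ≥ 10404) ≤ E[X²]/10404 = 811/10404 = 0.0780.

0.078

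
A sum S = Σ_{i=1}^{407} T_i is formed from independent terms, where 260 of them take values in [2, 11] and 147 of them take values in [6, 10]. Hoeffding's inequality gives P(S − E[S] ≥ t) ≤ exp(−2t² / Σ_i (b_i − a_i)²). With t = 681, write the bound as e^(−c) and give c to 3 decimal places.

39.617

Σ(b_i − a_i)² = 260·9² + 147·4² = 23412.
c = 2t² / 23412 = 2·681² / 23412 = 39.6174.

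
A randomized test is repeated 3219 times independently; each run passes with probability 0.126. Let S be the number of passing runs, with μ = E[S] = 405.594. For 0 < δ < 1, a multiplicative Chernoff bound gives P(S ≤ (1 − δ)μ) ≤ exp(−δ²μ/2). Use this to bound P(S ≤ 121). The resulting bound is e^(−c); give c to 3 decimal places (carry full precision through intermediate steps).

99.846

Write 121 = (1 − δ)μ, so δ = 1 − 121/405.594 = 0.7016721…
Then the exponent is δ²μ/2 = (μ − 121)²/(2μ) = 99.845837.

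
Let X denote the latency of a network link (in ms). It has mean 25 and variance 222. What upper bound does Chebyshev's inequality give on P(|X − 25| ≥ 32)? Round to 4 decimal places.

Chebyshev: P(|X − μ| ≥ t) ≤ Var(X)/t².
Bound = 222 / 1024 = 0.2168.

0.2168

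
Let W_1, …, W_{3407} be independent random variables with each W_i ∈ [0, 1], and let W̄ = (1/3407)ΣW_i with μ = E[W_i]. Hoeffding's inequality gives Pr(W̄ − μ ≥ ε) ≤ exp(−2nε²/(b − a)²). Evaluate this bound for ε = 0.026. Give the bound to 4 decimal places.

Exponent: 2nε²/(b − a)² = 2·3407·0.026² / 1² = 4.60626.
Bound = exp(−4.60626) = 0.00999.

0.0100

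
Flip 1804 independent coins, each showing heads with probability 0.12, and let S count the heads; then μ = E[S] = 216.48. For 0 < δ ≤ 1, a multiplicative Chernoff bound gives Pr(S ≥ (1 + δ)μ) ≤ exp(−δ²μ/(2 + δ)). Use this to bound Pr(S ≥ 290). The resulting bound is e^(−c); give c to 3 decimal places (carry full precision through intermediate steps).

Write 290 = (1 + δ)μ, so δ = 290/216.48 − 1 = 0.3396157…
Then the exponent is δ²μ/(2 + δ) = (290 − μ)² / (μ·(2 + δ)) = 10.672071.

10.672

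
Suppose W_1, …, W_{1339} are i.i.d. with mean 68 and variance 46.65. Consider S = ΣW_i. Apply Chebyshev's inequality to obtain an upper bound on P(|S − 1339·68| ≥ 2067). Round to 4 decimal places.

0.0146

Var(S) = n·Var(W_i) = 1339·46.65 = 62464.35.
Chebyshev: P(|S − 1339·68| ≥ 2067) ≤ Var(S)/2067² = 62464.35/4272489 = 0.0146.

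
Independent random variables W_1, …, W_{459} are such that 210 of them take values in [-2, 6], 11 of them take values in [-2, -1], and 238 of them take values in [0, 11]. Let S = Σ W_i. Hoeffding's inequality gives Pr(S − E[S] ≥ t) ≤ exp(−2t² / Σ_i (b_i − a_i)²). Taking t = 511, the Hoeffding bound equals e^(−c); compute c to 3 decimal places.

12.361

Σ(b_i − a_i)² = 210·8² + 11·1² + 238·11² = 42249.
c = 2t² / 42249 = 2·511² / 42249 = 12.3610.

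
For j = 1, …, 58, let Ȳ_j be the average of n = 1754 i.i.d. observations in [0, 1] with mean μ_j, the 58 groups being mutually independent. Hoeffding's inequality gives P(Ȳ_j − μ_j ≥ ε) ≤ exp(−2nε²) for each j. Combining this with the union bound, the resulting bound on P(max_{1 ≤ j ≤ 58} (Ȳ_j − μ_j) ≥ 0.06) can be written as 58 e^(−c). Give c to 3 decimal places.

12.629

Union bound over the 58 events: P(max_{1 ≤ j ≤ 58} (Ȳ_j − μ_j) ≥ 0.06) ≤ 58·exp(−2nε²) = 58 exp(−2·1754·0.06²).
So c = 2·1754·0.06² = 12.6288.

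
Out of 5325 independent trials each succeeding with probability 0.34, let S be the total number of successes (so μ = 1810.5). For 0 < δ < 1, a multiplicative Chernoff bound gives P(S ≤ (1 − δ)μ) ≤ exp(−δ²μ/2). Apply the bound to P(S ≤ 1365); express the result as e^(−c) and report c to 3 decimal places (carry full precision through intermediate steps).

54.811

Write 1365 = (1 − δ)μ, so δ = 1 − 1365/1810.5 = 0.2460646…
Then the exponent is δ²μ/2 = (μ − 1365)²/(2μ) = 54.810895.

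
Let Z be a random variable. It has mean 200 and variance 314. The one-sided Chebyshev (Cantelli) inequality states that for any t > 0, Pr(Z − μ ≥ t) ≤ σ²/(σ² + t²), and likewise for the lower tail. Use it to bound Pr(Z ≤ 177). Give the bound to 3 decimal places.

Here σ² = 314 and t = 23, so σ² + t² = 843.
Cantelli's bound: 314/843 = 0.3725.

0.372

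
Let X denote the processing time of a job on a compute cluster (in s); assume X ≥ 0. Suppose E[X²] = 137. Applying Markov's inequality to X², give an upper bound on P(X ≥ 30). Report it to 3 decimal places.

0.152

Since X ≥ 0, the event {X ≥ 30} is the same as {X² ≥ 900}.
Markov's inequality applied to X² gives P(X² ≥ 900) ≤ E[X²]/900 = 137/900 = 0.1522.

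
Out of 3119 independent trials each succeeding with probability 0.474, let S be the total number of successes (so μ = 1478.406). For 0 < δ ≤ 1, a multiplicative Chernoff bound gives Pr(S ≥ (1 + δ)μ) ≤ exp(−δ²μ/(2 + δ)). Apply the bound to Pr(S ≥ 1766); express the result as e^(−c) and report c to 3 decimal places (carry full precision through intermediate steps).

25.493

Write 1766 = (1 + δ)μ, so δ = 1766/1478.406 − 1 = 0.1945298…
Then the exponent is δ²μ/(2 + δ) = (1766 − μ)² / (μ·(2 + δ)) = 25.493205.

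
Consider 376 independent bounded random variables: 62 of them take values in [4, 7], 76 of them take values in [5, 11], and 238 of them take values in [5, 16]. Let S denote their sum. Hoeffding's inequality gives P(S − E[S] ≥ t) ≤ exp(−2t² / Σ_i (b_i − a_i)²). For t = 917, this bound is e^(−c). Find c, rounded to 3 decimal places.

Σ(b_i − a_i)² = 62·3² + 76·6² + 238·11² = 32092.
c = 2t² / 32092 = 2·917² / 32092 = 52.4049.

52.405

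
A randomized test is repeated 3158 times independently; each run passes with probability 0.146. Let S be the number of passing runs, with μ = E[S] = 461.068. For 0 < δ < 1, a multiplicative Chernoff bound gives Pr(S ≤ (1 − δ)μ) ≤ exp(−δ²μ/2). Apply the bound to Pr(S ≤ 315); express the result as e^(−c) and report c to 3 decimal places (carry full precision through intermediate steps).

Write 315 = (1 − δ)μ, so δ = 1 − 315/461.068 = 0.3168036…
Then the exponent is δ²μ/2 = (μ − 315)²/(2μ) = 23.137434.

23.137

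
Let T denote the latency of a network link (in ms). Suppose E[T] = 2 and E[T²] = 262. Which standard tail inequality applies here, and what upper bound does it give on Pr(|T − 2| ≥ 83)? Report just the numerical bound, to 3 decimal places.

0.037

The first two moments determine the variance, so Chebyshev's inequality is the sharpest standard bound available.
Var(T) = E[T²] − (E[T])² = 262 − 4 = 258.
Chebyshev's inequality: Pr(|T − μ| ≥ t) ≤ Var(T)/t² = 258/6889 = 0.0375.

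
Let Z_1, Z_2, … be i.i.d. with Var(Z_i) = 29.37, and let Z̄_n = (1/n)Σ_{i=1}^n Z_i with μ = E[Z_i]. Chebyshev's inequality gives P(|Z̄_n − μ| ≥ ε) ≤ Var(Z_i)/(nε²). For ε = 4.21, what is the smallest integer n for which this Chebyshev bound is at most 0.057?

Require 29.37/(n·4.21²) ≤ 0.057, i.e. n ≥ 29.37/(0.057·4.21²) = 29.071.
The smallest integer n is 30.

30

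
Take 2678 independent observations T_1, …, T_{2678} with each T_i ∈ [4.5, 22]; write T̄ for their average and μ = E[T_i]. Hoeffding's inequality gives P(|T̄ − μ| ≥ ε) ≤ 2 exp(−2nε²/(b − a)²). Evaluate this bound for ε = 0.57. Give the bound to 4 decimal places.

Exponent: 2nε²/(b − a)² = 2·2678·0.57² / 17.5² = 5.68217.
Bound = 2·exp(−5.68217) = 0.00681.

0.0068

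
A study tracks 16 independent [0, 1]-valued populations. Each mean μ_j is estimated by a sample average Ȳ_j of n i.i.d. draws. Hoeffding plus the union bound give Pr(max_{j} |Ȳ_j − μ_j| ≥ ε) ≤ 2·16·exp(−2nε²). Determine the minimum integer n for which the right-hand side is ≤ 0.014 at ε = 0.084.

Need 2·16·exp(−2nε²) ≤ 0.014, i.e. exp(−2nε²) ≤ 0.014/32.
So 2nε² ≥ ln(32/0.014) = 7.734434.
Hence n ≥ 7.734434/(2·0.084²) = 548.075.
The smallest integer n is 549.

549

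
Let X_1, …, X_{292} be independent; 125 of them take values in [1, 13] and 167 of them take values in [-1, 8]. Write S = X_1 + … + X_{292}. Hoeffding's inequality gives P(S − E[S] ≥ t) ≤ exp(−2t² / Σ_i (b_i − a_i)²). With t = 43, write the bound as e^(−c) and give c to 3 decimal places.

0.117

Σ(b_i − a_i)² = 125·12² + 167·9² = 31527.
c = 2t² / 31527 = 2·43² / 31527 = 0.1173.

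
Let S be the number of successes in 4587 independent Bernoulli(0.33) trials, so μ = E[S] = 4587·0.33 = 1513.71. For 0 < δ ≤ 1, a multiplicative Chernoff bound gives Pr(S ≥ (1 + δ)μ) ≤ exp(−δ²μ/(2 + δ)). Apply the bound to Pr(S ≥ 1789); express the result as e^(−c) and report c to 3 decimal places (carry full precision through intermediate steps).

Write 1789 = (1 + δ)μ, so δ = 1789/1513.71 − 1 = 0.1818644…
Then the exponent is δ²μ/(2 + δ) = (1789 − μ)² / (μ·(2 + δ)) = 22.946182.

22.946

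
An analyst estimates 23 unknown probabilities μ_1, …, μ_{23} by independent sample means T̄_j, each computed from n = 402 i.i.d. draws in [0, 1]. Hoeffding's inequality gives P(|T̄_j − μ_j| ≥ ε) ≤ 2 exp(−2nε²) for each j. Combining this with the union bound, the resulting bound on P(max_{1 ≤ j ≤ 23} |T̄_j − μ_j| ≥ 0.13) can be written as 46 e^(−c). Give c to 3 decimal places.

13.588

Union bound over the 23 events: P(max_{1 ≤ j ≤ 23} |T̄_j − μ_j| ≥ 0.13) ≤ 23·2·exp(−2nε²) = 46 exp(−2·402·0.13²).
So c = 2·402·0.13² = 13.5876.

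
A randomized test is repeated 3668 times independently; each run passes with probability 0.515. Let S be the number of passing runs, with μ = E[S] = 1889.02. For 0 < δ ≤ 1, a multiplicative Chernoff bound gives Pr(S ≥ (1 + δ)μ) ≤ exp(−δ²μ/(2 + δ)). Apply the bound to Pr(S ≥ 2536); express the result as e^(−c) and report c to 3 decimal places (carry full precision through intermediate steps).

Write 2536 = (1 + δ)μ, so δ = 2536/1889.02 − 1 = 0.3424951…
Then the exponent is δ²μ/(2 + δ) = (2536 − μ)² / (μ·(2 + δ)) = 94.594628.

94.595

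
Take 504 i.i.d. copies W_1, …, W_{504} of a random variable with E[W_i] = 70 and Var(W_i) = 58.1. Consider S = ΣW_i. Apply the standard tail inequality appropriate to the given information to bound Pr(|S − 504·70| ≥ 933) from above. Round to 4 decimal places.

0.0336

With mean and variance of each term known, Chebyshev's inequality bounds the deviation of the sum (or sample mean).
Var(S) = n·Var(W_i) = 504·58.1 = 29282.4.
Chebyshev: Pr(|S − 504·70| ≥ 933) ≤ Var(S)/933² = 29282.4/870489 = 0.0336.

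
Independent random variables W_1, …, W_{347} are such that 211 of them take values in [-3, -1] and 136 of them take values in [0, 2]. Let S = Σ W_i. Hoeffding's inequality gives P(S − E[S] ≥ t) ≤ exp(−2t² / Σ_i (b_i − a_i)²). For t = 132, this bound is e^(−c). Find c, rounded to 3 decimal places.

Σ(b_i − a_i)² = 211·2² + 136·2² = 1388.
c = 2t² / 1388 = 2·132² / 1388 = 25.1066.

25.107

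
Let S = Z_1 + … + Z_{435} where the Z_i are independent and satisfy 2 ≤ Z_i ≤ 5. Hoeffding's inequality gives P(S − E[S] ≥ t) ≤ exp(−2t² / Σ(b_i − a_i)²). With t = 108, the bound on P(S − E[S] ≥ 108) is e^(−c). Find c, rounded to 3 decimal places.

Σ(b_i − a_i)² = 435·(3)² = 3915.
c = 2t²/3915 = 2·108²/3915 = 5.9586.

5.959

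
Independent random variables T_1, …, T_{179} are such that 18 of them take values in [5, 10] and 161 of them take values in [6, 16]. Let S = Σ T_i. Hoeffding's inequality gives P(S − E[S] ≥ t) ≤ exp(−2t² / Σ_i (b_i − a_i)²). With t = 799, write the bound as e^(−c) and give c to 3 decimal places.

Σ(b_i − a_i)² = 18·5² + 161·10² = 16550.
c = 2t² / 16550 = 2·799² / 16550 = 77.1482.

77.148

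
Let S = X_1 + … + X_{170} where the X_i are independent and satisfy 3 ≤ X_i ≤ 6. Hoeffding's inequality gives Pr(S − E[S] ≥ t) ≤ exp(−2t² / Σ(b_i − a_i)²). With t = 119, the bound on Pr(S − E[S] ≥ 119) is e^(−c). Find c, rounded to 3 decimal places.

18.511

Σ(b_i − a_i)² = 170·(3)² = 1530.
c = 2t²/1530 = 2·119²/1530 = 18.5111.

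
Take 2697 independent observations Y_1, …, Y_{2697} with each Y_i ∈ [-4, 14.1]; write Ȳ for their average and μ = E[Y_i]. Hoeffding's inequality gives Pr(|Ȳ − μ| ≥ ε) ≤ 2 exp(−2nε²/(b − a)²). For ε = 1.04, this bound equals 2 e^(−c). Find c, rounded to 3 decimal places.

17.808

c = 2nε²/(b − a)² = 2·2697·1.04² / 18.1² = 17.8082.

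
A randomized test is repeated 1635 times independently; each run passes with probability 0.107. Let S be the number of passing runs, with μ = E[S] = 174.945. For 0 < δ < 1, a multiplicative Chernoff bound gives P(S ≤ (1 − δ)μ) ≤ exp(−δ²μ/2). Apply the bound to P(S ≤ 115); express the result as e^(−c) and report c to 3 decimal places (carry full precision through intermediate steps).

Write 115 = (1 − δ)μ, so δ = 1 − 115/174.945 = 0.3426505…
Then the exponent is δ²μ/2 = (μ − 115)²/(2μ) = 10.270094.

10.270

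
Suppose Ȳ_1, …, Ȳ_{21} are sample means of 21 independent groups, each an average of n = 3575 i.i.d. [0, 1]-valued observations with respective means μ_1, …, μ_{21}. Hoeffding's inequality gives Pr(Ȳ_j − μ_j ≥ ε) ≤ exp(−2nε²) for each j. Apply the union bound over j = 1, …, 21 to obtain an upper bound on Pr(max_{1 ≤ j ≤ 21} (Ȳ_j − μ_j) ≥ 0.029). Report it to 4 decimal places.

0.0514

Per-experiment Hoeffding bound: exp(−2·3575·0.029²) = exp(−6.01315) = 0.0024464.
Union bound over 21 events: 21·0.0024464 = 0.05137.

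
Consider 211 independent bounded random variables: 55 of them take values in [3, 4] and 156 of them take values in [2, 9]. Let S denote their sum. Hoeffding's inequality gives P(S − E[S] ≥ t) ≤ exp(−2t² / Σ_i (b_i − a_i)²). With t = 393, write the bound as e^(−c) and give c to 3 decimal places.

Σ(b_i − a_i)² = 55·1² + 156·7² = 7699.
c = 2t² / 7699 = 2·393² / 7699 = 40.1218.

40.122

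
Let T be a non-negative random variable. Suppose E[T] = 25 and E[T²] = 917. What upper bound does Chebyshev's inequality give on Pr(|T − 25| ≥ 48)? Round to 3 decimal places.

0.127

Var(T) = E[T²] − (E[T])² = 917 − 625 = 292.
Chebyshev's inequality: Pr(|T − μ| ≥ t) ≤ Var(T)/t² = 292/2304 = 0.1267.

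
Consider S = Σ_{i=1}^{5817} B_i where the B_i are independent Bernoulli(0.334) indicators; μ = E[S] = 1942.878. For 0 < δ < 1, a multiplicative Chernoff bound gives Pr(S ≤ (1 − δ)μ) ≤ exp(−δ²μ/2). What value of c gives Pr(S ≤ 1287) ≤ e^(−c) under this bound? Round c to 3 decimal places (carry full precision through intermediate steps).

110.706

Write 1287 = (1 − δ)μ, so δ = 1 − 1287/1942.878 = 0.3375806…
Then the exponent is δ²μ/2 = (μ − 1287)²/(2μ) = 110.705858.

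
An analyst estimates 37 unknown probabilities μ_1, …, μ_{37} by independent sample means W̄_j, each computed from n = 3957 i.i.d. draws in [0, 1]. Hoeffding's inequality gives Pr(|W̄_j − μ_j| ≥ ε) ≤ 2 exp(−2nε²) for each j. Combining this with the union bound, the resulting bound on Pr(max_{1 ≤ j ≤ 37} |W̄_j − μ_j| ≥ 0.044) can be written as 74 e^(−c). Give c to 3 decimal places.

Union bound over the 37 events: Pr(max_{1 ≤ j ≤ 37} |W̄_j − μ_j| ≥ 0.044) ≤ 37·2·exp(−2nε²) = 74 exp(−2·3957·0.044²).
So c = 2·3957·0.044² = 15.3215.

15.322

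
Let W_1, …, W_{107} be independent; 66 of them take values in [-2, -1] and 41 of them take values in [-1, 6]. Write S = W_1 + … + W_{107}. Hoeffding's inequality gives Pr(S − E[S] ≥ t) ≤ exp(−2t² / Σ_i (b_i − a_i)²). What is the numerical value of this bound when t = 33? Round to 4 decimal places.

Σ(b_i − a_i)² = 66·1² + 41·7² = 2075.
Exponent = 2·33² / 2075 = 1.04964.
Bound = exp(−1.04964) = 0.35006.

0.3501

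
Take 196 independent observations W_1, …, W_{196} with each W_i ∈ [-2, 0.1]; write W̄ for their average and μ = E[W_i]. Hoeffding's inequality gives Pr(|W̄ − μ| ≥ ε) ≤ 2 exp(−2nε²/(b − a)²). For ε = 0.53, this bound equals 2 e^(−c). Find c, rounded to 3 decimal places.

24.969

c = 2nε²/(b − a)² = 2·196·0.53² / 2.1² = 24.9689.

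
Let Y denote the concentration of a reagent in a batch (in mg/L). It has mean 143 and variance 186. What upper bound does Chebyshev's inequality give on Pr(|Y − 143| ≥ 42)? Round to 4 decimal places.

Chebyshev: Pr(|Y − μ| ≥ t) ≤ Var(Y)/t².
Bound = 186 / 1764 = 0.1054.

0.1054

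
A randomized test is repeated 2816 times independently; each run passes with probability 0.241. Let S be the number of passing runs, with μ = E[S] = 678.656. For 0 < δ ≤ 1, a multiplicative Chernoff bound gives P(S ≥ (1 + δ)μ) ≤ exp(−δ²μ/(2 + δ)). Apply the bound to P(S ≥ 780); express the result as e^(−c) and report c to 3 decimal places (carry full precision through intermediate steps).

7.041

Write 780 = (1 + δ)μ, so δ = 780/678.656 − 1 = 0.1493304…
Then the exponent is δ²μ/(2 + δ) = (780 − μ)² / (μ·(2 + δ)) = 7.041144.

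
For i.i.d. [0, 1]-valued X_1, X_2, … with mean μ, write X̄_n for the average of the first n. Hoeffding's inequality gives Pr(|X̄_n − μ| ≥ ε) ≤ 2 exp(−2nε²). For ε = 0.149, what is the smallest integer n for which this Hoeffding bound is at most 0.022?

Require 2·exp(−2nε²) ≤ 0.022, i.e. 2nε² ≥ ln(2/0.022) = 4.509860.
So n ≥ 4.509860 / (2·0.149²) = 101.569.
The smallest integer n is 102.

102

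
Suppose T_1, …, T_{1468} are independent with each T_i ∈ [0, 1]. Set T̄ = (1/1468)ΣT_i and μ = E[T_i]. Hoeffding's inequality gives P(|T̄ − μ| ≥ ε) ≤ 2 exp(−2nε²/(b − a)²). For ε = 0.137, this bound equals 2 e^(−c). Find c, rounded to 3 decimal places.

c = 2nε²/(b − a)² = 2·1468·0.137² / 1² = 55.1058.

55.106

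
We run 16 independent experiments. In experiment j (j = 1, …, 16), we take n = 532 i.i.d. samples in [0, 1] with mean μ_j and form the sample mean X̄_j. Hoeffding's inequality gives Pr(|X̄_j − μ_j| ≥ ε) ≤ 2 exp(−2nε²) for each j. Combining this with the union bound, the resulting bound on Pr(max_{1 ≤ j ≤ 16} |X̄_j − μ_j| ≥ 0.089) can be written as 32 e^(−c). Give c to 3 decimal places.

Union bound over the 16 events: Pr(max_{1 ≤ j ≤ 16} |X̄_j − μ_j| ≥ 0.089) ≤ 16·2·exp(−2nε²) = 32 exp(−2·532·0.089²).
So c = 2·532·0.089² = 8.4279.

8.428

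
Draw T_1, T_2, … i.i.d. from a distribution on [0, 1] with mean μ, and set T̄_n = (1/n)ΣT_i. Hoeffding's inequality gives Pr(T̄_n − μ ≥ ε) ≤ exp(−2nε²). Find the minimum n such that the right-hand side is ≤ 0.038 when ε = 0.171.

Require exp(−2nε²) ≤ 0.038, i.e. 2nε² ≥ ln(1/0.038) = 3.270169.
So n ≥ 3.270169 / (2·0.171²) = 55.918.
The smallest integer n is 56.

56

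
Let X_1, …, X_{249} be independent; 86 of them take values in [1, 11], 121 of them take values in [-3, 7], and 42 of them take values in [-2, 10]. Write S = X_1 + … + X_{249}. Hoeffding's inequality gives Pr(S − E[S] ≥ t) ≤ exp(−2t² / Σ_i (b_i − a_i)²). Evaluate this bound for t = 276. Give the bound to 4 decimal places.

0.0034

Σ(b_i − a_i)² = 86·10² + 121·10² + 42·12² = 26748.
Exponent = 2·276² / 26748 = 5.69583.
Bound = exp(−5.69583) = 0.00336.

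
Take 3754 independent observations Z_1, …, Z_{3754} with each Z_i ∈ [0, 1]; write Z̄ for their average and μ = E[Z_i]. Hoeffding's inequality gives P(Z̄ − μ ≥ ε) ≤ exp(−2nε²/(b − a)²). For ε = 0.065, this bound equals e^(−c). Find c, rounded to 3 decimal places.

31.721

c = 2nε²/(b − a)² = 2·3754·0.065² / 1² = 31.7213.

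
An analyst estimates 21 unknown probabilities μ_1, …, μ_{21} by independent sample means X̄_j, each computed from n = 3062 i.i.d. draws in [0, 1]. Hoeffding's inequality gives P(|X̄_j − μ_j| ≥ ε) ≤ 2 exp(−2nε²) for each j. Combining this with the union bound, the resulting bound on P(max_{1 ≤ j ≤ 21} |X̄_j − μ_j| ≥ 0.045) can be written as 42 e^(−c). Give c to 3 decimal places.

12.401

Union bound over the 21 events: P(max_{1 ≤ j ≤ 21} |X̄_j − μ_j| ≥ 0.045) ≤ 21·2·exp(−2nε²) = 42 exp(−2·3062·0.045²).
So c = 2·3062·0.045² = 12.4011.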